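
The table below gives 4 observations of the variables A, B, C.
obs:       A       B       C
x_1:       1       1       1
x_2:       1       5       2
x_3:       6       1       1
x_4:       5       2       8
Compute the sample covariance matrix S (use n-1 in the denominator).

Step 1 — column means:
  mean(A) = (1 + 1 + 6 + 5) / 4 = 13/4 = 3.25
  mean(B) = (1 + 5 + 1 + 2) / 4 = 9/4 = 2.25
  mean(C) = (1 + 2 + 1 + 8) / 4 = 12/4 = 3

Step 2 — sample covariance S[i,j] = (1/(n-1)) · Σ_k (x_{k,i} - mean_i) · (x_{k,j} - mean_j), with n-1 = 3.
  S[A,A] = ((-2.25)·(-2.25) + (-2.25)·(-2.25) + (2.75)·(2.75) + (1.75)·(1.75)) / 3 = 20.75/3 = 6.9167
  S[A,B] = ((-2.25)·(-1.25) + (-2.25)·(2.75) + (2.75)·(-1.25) + (1.75)·(-0.25)) / 3 = -7.25/3 = -2.4167
  S[A,C] = ((-2.25)·(-2) + (-2.25)·(-1) + (2.75)·(-2) + (1.75)·(5)) / 3 = 10/3 = 3.3333
  S[B,B] = ((-1.25)·(-1.25) + (2.75)·(2.75) + (-1.25)·(-1.25) + (-0.25)·(-0.25)) / 3 = 10.75/3 = 3.5833
  S[B,C] = ((-1.25)·(-2) + (2.75)·(-1) + (-1.25)·(-2) + (-0.25)·(5)) / 3 = 1/3 = 0.3333
  S[C,C] = ((-2)·(-2) + (-1)·(-1) + (-2)·(-2) + (5)·(5)) / 3 = 34/3 = 11.3333

S is symmetric (S[j,i] = S[i,j]). Assembling:

S = [[6.9167, -2.4167, 3.3333],
 [-2.4167, 3.5833, 0.3333],
 [3.3333, 0.3333, 11.3333]]


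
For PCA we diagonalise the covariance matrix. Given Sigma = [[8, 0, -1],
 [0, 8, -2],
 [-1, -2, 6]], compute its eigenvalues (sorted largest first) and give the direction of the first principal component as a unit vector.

Step 1 — characteristic polynomial p(λ) = det(λI - Sigma) = λ³ - tr·λ² + c_1·λ - det, where tr = trace, c_1 = sum of the principal 2×2 minors, det = det(Sigma):
  tr = 8 + 8 + 6 = 22,
  c_1 = (8·8 - (0)²) + (8·6 - (-1)²) + (8·6 - (-2)²) = 64 + 47 + 44 = 155,
  det = 8·(8·6 - (-2)²) - (0)·((0)·6 - (-2)·(-1)) + (-1)·((0)·(-2) - 8·(-1)) = 8·(44) - (0)·(-2) + (-1)·(8) = 344.
  So p(λ) = λ³ - 22λ² + 155λ - 344.
Step 2 — look for an integer root (rational root theorem: any rational root is an integer divisor of 344). Testing λ = 8:
  p(8) = 512 - 1408 + 1240 - 344 = 0  ✓
  Dividing out (λ - 8): p(λ) = (λ - 8)(λ² - 14λ + 43).
Step 3 — remaining eigenvalues from the quadratic λ² - 14λ + 43 = 0:
  Δ = 14² - 4·43 = 196 - 172 = 24,  λ = (14 ± √24)/2 = (14 ± 4.899)/2 ≈ 9.4495 or 4.5505.
  Sorted: λ_1 = 9.4495,  λ_2 = 8,  λ_3 = 4.5505  (check: sum = 22 = tr ✓).

Step 4 — unit eigenvector for λ_1 ≈ 9.4495: v spans the null space of (Sigma - λ_1 I), whose rows are
  r_1 = (-1.4495, 0, -1),  r_2 = (0, -1.4495, -2),  r_3 = (-1, -2, -3.4495).
  v is orthogonal to every row, so take v ∝ r_1 × r_2 = ((0)·(-2) - (-1)·(-1.4495), (-1)·(0) - (-1.4495)·(-2), (-1.4495)·(-1.4495) - (0)·(0)) ≈ (-1.4495, -2.899, 2.101).
  Rescale (multiply by -1 so the first nonzero entry is positive): u = (1.4495, 2.899, -2.101).
  ||u|| = √((1.4495)² + (2.899)² + (-2.101)²) = √(14.9194) ≈ 3.8626,  v_1 = u/||u|| ≈ (0.3753, 0.7505, -0.5439) (||v_1|| = 1).

λ_1 = 9.4495,  λ_2 = 8,  λ_3 = 4.5505;  v_1 ≈ (0.3753, 0.7505, -0.5439)


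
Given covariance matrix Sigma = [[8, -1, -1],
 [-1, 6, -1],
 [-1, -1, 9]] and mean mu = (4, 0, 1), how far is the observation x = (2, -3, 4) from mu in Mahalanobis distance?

Step 1 — centre the observation: (x - mu) = (-2, -3, 3).

Step 2 — invert Sigma (cofactor / det for 3×3, or solve directly):
  Sigma^{-1} = [[0.1302, 0.0246, 0.0172],
 [0.0246, 0.1744, 0.0221],
 [0.0172, 0.0221, 0.1155]].

Step 3 — form the quadratic (x - mu)^T · Sigma^{-1} · (x - mu):
  Sigma^{-1} · (x - mu) = (-0.2826, -0.5061, 0.2457).
  (x - mu)^T · [Sigma^{-1} · (x - mu)] = (-2)·(-0.2826) + (-3)·(-0.5061) + (3)·(0.2457) = 2.8206.

Step 4 — take square root: d = √(2.8206) ≈ 1.6795.

d(x, mu) = √(2.8206) ≈ 1.6795


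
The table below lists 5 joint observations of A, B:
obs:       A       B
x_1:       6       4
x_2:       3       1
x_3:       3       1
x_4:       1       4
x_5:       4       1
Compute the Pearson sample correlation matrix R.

Step 1 — column means:
  mean(A) = (6 + 3 + 3 + 1 + 4) / 5 = 17/5 = 3.4
  mean(B) = (4 + 1 + 1 + 4 + 1) / 5 = 11/5 = 2.2

Step 2 — sample variances and covariances s[i,j] = (1/(n-1)) · Σ_k (x_{k,i} - mean_i) · (x_{k,j} - mean_j), with n-1 = 4:
  s[A,A] = ((2.6)·(2.6) + (-0.4)·(-0.4) + (-0.4)·(-0.4) + (-2.4)·(-2.4) + (0.6)·(0.6)) / 4 = 13.2/4 = 3.3
  s[A,B] = ((2.6)·(1.8) + (-0.4)·(-1.2) + (-0.4)·(-1.2) + (-2.4)·(1.8) + (0.6)·(-1.2)) / 4 = 0.6/4 = 0.15
  s[B,B] = ((1.8)·(1.8) + (-1.2)·(-1.2) + (-1.2)·(-1.2) + (1.8)·(1.8) + (-1.2)·(-1.2)) / 4 = 10.8/4 = 2.7
  Sample standard deviations s_i = √(s[i,i]):
  s(A) = √(3.3) = 1.8166
  s(B) = √(2.7) = 1.6432

Step 3 — r_{ij} = s_{ij} / (s_i · s_j):
  r[A,A] = 1 (diagonal).
  r[A,B] = 0.15 / (1.8166 · 1.6432) = 0.15 / 2.985 = 0.0503
  r[B,B] = 1 (diagonal).

R is symmetric with unit diagonal. Assembling:

R = [[1, 0.0503],
 [0.0503, 1]]


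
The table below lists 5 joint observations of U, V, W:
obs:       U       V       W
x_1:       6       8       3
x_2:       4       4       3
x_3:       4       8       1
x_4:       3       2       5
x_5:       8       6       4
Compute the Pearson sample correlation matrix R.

Step 1 — column means:
  mean(U) = (6 + 4 + 4 + 3 + 8) / 5 = 25/5 = 5
  mean(V) = (8 + 4 + 8 + 2 + 6) / 5 = 28/5 = 5.6
  mean(W) = (3 + 3 + 1 + 5 + 4) / 5 = 16/5 = 3.2

Step 2 — sample variances and covariances s[i,j] = (1/(n-1)) · Σ_k (x_{k,i} - mean_i) · (x_{k,j} - mean_j), with n-1 = 4:
  s[U,U] = ((1)·(1) + (-1)·(-1) + (-1)·(-1) + (-2)·(-2) + (3)·(3)) / 4 = 16/4 = 4
  s[U,V] = ((1)·(2.4) + (-1)·(-1.6) + (-1)·(2.4) + (-2)·(-3.6) + (3)·(0.4)) / 4 = 10/4 = 2.5
  s[U,W] = ((1)·(-0.2) + (-1)·(-0.2) + (-1)·(-2.2) + (-2)·(1.8) + (3)·(0.8)) / 4 = 1/4 = 0.25
  s[V,V] = ((2.4)·(2.4) + (-1.6)·(-1.6) + (2.4)·(2.4) + (-3.6)·(-3.6) + (0.4)·(0.4)) / 4 = 27.2/4 = 6.8
  s[V,W] = ((2.4)·(-0.2) + (-1.6)·(-0.2) + (2.4)·(-2.2) + (-3.6)·(1.8) + (0.4)·(0.8)) / 4 = -11.6/4 = -2.9
  s[W,W] = ((-0.2)·(-0.2) + (-0.2)·(-0.2) + (-2.2)·(-2.2) + (1.8)·(1.8) + (0.8)·(0.8)) / 4 = 8.8/4 = 2.2
  Sample standard deviations s_i = √(s[i,i]):
  s(U) = √(4) = 2
  s(V) = √(6.8) = 2.6077
  s(W) = √(2.2) = 1.4832

Step 3 — r_{ij} = s_{ij} / (s_i · s_j):
  r[U,U] = 1 (diagonal).
  r[U,V] = 2.5 / (2 · 2.6077) = 2.5 / 5.2154 = 0.4794
  r[U,W] = 0.25 / (2 · 1.4832) = 0.25 / 2.9665 = 0.0843
  r[V,V] = 1 (diagonal).
  r[V,W] = -2.9 / (2.6077 · 1.4832) = -2.9 / 3.8678 = -0.7498
  r[W,W] = 1 (diagonal).

R is symmetric with unit diagonal. Assembling:

R = [[1, 0.4794, 0.0843],
 [0.4794, 1, -0.7498],
 [0.0843, -0.7498, 1]]


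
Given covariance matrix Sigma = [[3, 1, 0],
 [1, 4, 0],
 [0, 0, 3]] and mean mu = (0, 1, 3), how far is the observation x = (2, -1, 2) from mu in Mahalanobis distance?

Step 1 — centre the observation: (x - mu) = (2, -2, -1).

Step 2 — invert Sigma (cofactor / det for 3×3, or solve directly):
  Sigma^{-1} = [[0.3636, -0.0909, 0],
 [-0.0909, 0.2727, 0],
 [0, 0, 0.3333]].

Step 3 — form the quadratic (x - mu)^T · Sigma^{-1} · (x - mu):
  Sigma^{-1} · (x - mu) = (0.9091, -0.7273, -0.3333).
  (x - mu)^T · [Sigma^{-1} · (x - mu)] = (2)·(0.9091) + (-2)·(-0.7273) + (-1)·(-0.3333) = 3.6061.

Step 4 — take square root: d = √(3.6061) ≈ 1.899.

d(x, mu) = √(3.6061) ≈ 1.899


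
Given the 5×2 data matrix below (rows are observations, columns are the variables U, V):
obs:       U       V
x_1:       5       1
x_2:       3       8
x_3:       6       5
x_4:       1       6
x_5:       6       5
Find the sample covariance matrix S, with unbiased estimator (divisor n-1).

Step 1 — column means:
  mean(U) = (5 + 3 + 6 + 1 + 6) / 5 = 21/5 = 4.2
  mean(V) = (1 + 8 + 5 + 6 + 5) / 5 = 25/5 = 5

Step 2 — sample covariance S[i,j] = (1/(n-1)) · Σ_k (x_{k,i} - mean_i) · (x_{k,j} - mean_j), with n-1 = 4.
  S[U,U] = ((0.8)·(0.8) + (-1.2)·(-1.2) + (1.8)·(1.8) + (-3.2)·(-3.2) + (1.8)·(1.8)) / 4 = 18.8/4 = 4.7
  S[U,V] = ((0.8)·(-4) + (-1.2)·(3) + (1.8)·(0) + (-3.2)·(1) + (1.8)·(0)) / 4 = -10/4 = -2.5
  S[V,V] = ((-4)·(-4) + (3)·(3) + (0)·(0) + (1)·(1) + (0)·(0)) / 4 = 26/4 = 6.5

S is symmetric (S[j,i] = S[i,j]). Assembling:

S = [[4.7, -2.5],
 [-2.5, 6.5]]


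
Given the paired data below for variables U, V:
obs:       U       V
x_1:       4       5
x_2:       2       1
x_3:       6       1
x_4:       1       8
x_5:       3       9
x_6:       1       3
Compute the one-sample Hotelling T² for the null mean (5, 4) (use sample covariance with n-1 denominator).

Step 1 — sample mean vector:
  mean(U) = (4 + 2 + 6 + 1 + 3 + 1) / 6 = 17/6 = 2.8333
  mean(V) = (5 + 1 + 1 + 8 + 9 + 3) / 6 = 27/6 = 4.5
  x̄ = (2.8333, 4.5),  deviation x̄ - mu_0 = (2.8333, 4.5) - (5, 4) = (-2.1667, 0.5).

Step 2 — sample covariance matrix, S[i,j] = (1/(n-1)) · Σ_k (x_{k,i} - mean_i) · (x_{k,j} - mean_j), divisor n-1 = 5:
  S[U,U] = ((1.1667)·(1.1667) + (-0.8333)·(-0.8333) + (3.1667)·(3.1667) + (-1.8333)·(-1.8333) + (0.1667)·(0.1667) + (-1.8333)·(-1.8333)) / 5 = 18.8333/5 = 3.7667
  S[U,V] = ((1.1667)·(0.5) + (-0.8333)·(-3.5) + (3.1667)·(-3.5) + (-1.8333)·(3.5) + (0.1667)·(4.5) + (-1.8333)·(-1.5)) / 5 = -10.5/5 = -2.1
  S[V,V] = ((0.5)·(0.5) + (-3.5)·(-3.5) + (-3.5)·(-3.5) + (3.5)·(3.5) + (4.5)·(4.5) + (-1.5)·(-1.5)) / 5 = 59.5/5 = 11.9
  S = [[3.7667, -2.1],
 [-2.1, 11.9]].

Step 3 — invert S. det(S) = 3.7667·11.9 - (-2.1)² = 40.4133.
  S^{-1} = (1/det) · [[d, -b], [-b, a]] = [[0.2945, 0.052],
 [0.052, 0.0932]].

Step 4 — quadratic form (x̄ - mu_0)^T · S^{-1} · (x̄ - mu_0):
  S^{-1} · (x̄ - mu_0) = (-0.612, -0.066),
  (x̄ - mu_0)^T · [...] = (-2.1667)·(-0.612) + (0.5)·(-0.066) = 1.293.

Step 5 — scale by n: T² = 6 · 1.293 = 7.7582.

T² ≈ 7.7582


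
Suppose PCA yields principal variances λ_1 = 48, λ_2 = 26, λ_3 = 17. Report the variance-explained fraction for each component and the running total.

Step 1 — total variance = trace(Sigma) = Σ λ_i = 48 + 26 + 17 = 91.

Step 2 — fraction explained by component i = λ_i / Σ λ:
  PC1: 48/91 = 0.5275
  PC2: 26/91 = 0.2857
  PC3: 17/91 = 0.1868

Step 3 — cumulative fraction after k components = (λ_1 + ... + λ_k) / Σ λ:
  k = 1: 48/91 = 0.5275
  k = 2: (48 + 26)/91 = 74/91 = 0.8132
  k = 3: (48 + 26 + 17)/91 = 91/91 = 1

Summary (fraction, with percent):

explained: PC1 0.5275 (52.75%), PC2 0.2857 (28.57%), PC3 0.1868 (18.68%);  cumulative: 0.5275, 0.8132, 1


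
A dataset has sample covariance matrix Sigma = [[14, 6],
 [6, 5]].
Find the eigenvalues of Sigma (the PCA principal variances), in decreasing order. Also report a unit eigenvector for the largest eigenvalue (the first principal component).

Step 1 — characteristic polynomial of 2×2 Sigma:
  det(Sigma - λI) = λ² - trace · λ + det = 0.
  trace = 14 + 5 = 19, det = 14·5 - (6)² = 34.
Step 2 — discriminant:
  Δ = trace² - 4·det = 361 - 136 = 225.
Step 3 — eigenvalues:
  λ = (trace ± √Δ)/2 = (19 ± 15)/2,
  λ_1 = 17,  λ_2 = 2.

Step 4 — unit eigenvector for λ_1: solve (Sigma - λ_1 I)v = 0. First row:
  (14 - 17)·v_x + (6)·v_y = 0, i.e. (-3)·v_x + (6)·v_y = 0,
  so v ∝ (b, λ_1 - a) = (6, 3) = u.
  ||u|| = √((6)² + (3)²) = √(45) ≈ 6.7082,
  v_1 = u/||u|| ≈ (0.8944, 0.4472) (||v_1|| = 1).

λ_1 = 17,  λ_2 = 2;  v_1 ≈ (0.8944, 0.4472)


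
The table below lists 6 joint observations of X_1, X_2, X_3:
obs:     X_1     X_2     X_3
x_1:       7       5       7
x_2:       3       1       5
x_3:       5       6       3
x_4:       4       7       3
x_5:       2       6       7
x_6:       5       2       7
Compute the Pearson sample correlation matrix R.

Step 1 — column means:
  mean(X_1) = (7 + 3 + 5 + 4 + 2 + 5) / 6 = 26/6 = 4.3333
  mean(X_2) = (5 + 1 + 6 + 7 + 6 + 2) / 6 = 27/6 = 4.5
  mean(X_3) = (7 + 5 + 3 + 3 + 7 + 7) / 6 = 32/6 = 5.3333

Step 2 — sample variances and covariances s[i,j] = (1/(n-1)) · Σ_k (x_{k,i} - mean_i) · (x_{k,j} - mean_j), with n-1 = 5:
  s[X_1,X_1] = ((2.6667)·(2.6667) + (-1.3333)·(-1.3333) + (0.6667)·(0.6667) + (-0.3333)·(-0.3333) + (-2.3333)·(-2.3333) + (0.6667)·(0.6667)) / 5 = 15.3333/5 = 3.0667
  s[X_1,X_2] = ((2.6667)·(0.5) + (-1.3333)·(-3.5) + (0.6667)·(1.5) + (-0.3333)·(2.5) + (-2.3333)·(1.5) + (0.6667)·(-2.5)) / 5 = 1/5 = 0.2
  s[X_1,X_3] = ((2.6667)·(1.6667) + (-1.3333)·(-0.3333) + (0.6667)·(-2.3333) + (-0.3333)·(-2.3333) + (-2.3333)·(1.6667) + (0.6667)·(1.6667)) / 5 = 1.3333/5 = 0.2667
  s[X_2,X_2] = ((0.5)·(0.5) + (-3.5)·(-3.5) + (1.5)·(1.5) + (2.5)·(2.5) + (1.5)·(1.5) + (-2.5)·(-2.5)) / 5 = 29.5/5 = 5.9
  s[X_2,X_3] = ((0.5)·(1.6667) + (-3.5)·(-0.3333) + (1.5)·(-2.3333) + (2.5)·(-2.3333) + (1.5)·(1.6667) + (-2.5)·(1.6667)) / 5 = -9/5 = -1.8
  s[X_3,X_3] = ((1.6667)·(1.6667) + (-0.3333)·(-0.3333) + (-2.3333)·(-2.3333) + (-2.3333)·(-2.3333) + (1.6667)·(1.6667) + (1.6667)·(1.6667)) / 5 = 19.3333/5 = 3.8667
  Sample standard deviations s_i = √(s[i,i]):
  s(X_1) = √(3.0667) = 1.7512
  s(X_2) = √(5.9) = 2.429
  s(X_3) = √(3.8667) = 1.9664

Step 3 — r_{ij} = s_{ij} / (s_i · s_j):
  r[X_1,X_1] = 1 (diagonal).
  r[X_1,X_2] = 0.2 / (1.7512 · 2.429) = 0.2 / 4.2536 = 0.047
  r[X_1,X_3] = 0.2667 / (1.7512 · 1.9664) = 0.2667 / 3.4435 = 0.0774
  r[X_2,X_2] = 1 (diagonal).
  r[X_2,X_3] = -1.8 / (2.429 · 1.9664) = -1.8 / 4.7763 = -0.3769
  r[X_3,X_3] = 1 (diagonal).

R is symmetric with unit diagonal. Assembling:

R = [[1, 0.047, 0.0774],
 [0.047, 1, -0.3769],
 [0.0774, -0.3769, 1]]


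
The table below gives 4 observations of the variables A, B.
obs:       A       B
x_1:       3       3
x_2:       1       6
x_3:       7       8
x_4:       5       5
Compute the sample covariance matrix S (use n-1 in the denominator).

Step 1 — column means:
  mean(A) = (3 + 1 + 7 + 5) / 4 = 16/4 = 4
  mean(B) = (3 + 6 + 8 + 5) / 4 = 22/4 = 5.5

Step 2 — sample covariance S[i,j] = (1/(n-1)) · Σ_k (x_{k,i} - mean_i) · (x_{k,j} - mean_j), with n-1 = 3.
  S[A,A] = ((-1)·(-1) + (-3)·(-3) + (3)·(3) + (1)·(1)) / 3 = 20/3 = 6.6667
  S[A,B] = ((-1)·(-2.5) + (-3)·(0.5) + (3)·(2.5) + (1)·(-0.5)) / 3 = 8/3 = 2.6667
  S[B,B] = ((-2.5)·(-2.5) + (0.5)·(0.5) + (2.5)·(2.5) + (-0.5)·(-0.5)) / 3 = 13/3 = 4.3333

S is symmetric (S[j,i] = S[i,j]). Assembling:

S = [[6.6667, 2.6667],
 [2.6667, 4.3333]]


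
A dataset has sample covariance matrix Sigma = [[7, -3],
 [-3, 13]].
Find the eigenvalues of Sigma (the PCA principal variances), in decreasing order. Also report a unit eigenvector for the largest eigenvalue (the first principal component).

Step 1 — characteristic polynomial of 2×2 Sigma:
  det(Sigma - λI) = λ² - trace · λ + det = 0.
  trace = 7 + 13 = 20, det = 7·13 - (-3)² = 82.
Step 2 — discriminant:
  Δ = trace² - 4·det = 400 - 328 = 72.
Step 3 — eigenvalues:
  λ = (trace ± √Δ)/2 = (20 ± 8.4853)/2,
  λ_1 = 14.2426,  λ_2 = 5.7574.

Step 4 — unit eigenvector for λ_1: solve (Sigma - λ_1 I)v = 0. First row:
  (7 - 14.2426)·v_x + (-3)·v_y = 0, i.e. (-7.2426)·v_x + (-3)·v_y = 0,
  so v ∝ (b, λ_1 - a) = (-3, 7.2426); multiply by -1 so the first entry is positive: u = (3, -7.2426).
  ||u|| = √((3)² + (-7.2426)²) = √(61.4558) ≈ 7.8394,
  v_1 = u/||u|| ≈ (0.3827, -0.9239) (||v_1|| = 1).

λ_1 = 14.2426,  λ_2 = 5.7574;  v_1 ≈ (0.3827, -0.9239)


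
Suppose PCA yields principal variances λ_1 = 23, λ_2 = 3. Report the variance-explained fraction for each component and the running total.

Step 1 — total variance = trace(Sigma) = Σ λ_i = 23 + 3 = 26.

Step 2 — fraction explained by component i = λ_i / Σ λ:
  PC1: 23/26 = 0.8846
  PC2: 3/26 = 0.1154

Step 3 — cumulative fraction after k components = (λ_1 + ... + λ_k) / Σ λ:
  k = 1: 23/26 = 0.8846
  k = 2: (23 + 3)/26 = 26/26 = 1

Summary (fraction, with percent):

explained: PC1 0.8846 (88.46%), PC2 0.1154 (11.54%);  cumulative: 0.8846, 1


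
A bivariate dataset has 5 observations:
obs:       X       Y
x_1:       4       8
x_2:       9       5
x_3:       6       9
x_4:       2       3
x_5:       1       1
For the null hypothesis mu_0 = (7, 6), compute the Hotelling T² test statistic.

Step 1 — sample mean vector:
  mean(X) = (4 + 9 + 6 + 2 + 1) / 5 = 22/5 = 4.4
  mean(Y) = (8 + 5 + 9 + 3 + 1) / 5 = 26/5 = 5.2
  x̄ = (4.4, 5.2),  deviation x̄ - mu_0 = (4.4, 5.2) - (7, 6) = (-2.6, -0.8).

Step 2 — sample covariance matrix, S[i,j] = (1/(n-1)) · Σ_k (x_{k,i} - mean_i) · (x_{k,j} - mean_j), divisor n-1 = 4:
  S[X,X] = ((-0.4)·(-0.4) + (4.6)·(4.6) + (1.6)·(1.6) + (-2.4)·(-2.4) + (-3.4)·(-3.4)) / 4 = 41.2/4 = 10.3
  S[X,Y] = ((-0.4)·(2.8) + (4.6)·(-0.2) + (1.6)·(3.8) + (-2.4)·(-2.2) + (-3.4)·(-4.2)) / 4 = 23.6/4 = 5.9
  S[Y,Y] = ((2.8)·(2.8) + (-0.2)·(-0.2) + (3.8)·(3.8) + (-2.2)·(-2.2) + (-4.2)·(-4.2)) / 4 = 44.8/4 = 11.2
  S = [[10.3, 5.9],
 [5.9, 11.2]].

Step 3 — invert S. det(S) = 10.3·11.2 - (5.9)² = 80.55.
  S^{-1} = (1/det) · [[d, -b], [-b, a]] = [[0.139, -0.0732],
 [-0.0732, 0.1279]].

Step 4 — quadratic form (x̄ - mu_0)^T · S^{-1} · (x̄ - mu_0):
  S^{-1} · (x̄ - mu_0) = (-0.3029, 0.0881),
  (x̄ - mu_0)^T · [...] = (-2.6)·(-0.3029) + (-0.8)·(0.0881) = 0.7171.

Step 5 — scale by n: T² = 5 · 0.7171 = 3.5854.

T² ≈ 3.5854


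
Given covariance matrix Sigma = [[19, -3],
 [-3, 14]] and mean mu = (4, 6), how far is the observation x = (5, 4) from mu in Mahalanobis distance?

Step 1 — centre the observation: (x - mu) = (1, -2).

Step 2 — invert Sigma. det(Sigma) = 19·14 - (-3)² = 257.
  Sigma^{-1} = (1/det) · [[d, -b], [-b, a]] = [[0.0545, 0.0117],
 [0.0117, 0.0739]].

Step 3 — form the quadratic (x - mu)^T · Sigma^{-1} · (x - mu):
  Sigma^{-1} · (x - mu) = (0.0311, -0.1362).
  (x - mu)^T · [Sigma^{-1} · (x - mu)] = (1)·(0.0311) + (-2)·(-0.1362) = 0.3035.

Step 4 — take square root: d = √(0.3035) ≈ 0.5509.

d(x, mu) = √(0.3035) ≈ 0.5509


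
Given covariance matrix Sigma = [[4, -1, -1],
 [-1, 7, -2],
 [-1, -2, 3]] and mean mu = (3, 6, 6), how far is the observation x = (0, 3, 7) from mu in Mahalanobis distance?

Step 1 — centre the observation: (x - mu) = (-3, -3, 1).

Step 2 — invert Sigma (cofactor / det for 3×3, or solve directly):
  Sigma^{-1} = [[0.3148, 0.0926, 0.1667],
 [0.0926, 0.2037, 0.1667],
 [0.1667, 0.1667, 0.5]].

Step 3 — form the quadratic (x - mu)^T · Sigma^{-1} · (x - mu):
  Sigma^{-1} · (x - mu) = (-1.0556, -0.7222, -0.5).
  (x - mu)^T · [Sigma^{-1} · (x - mu)] = (-3)·(-1.0556) + (-3)·(-0.7222) + (1)·(-0.5) = 4.8333.

Step 4 — take square root: d = √(4.8333) ≈ 2.1985.

d(x, mu) = √(4.8333) ≈ 2.1985


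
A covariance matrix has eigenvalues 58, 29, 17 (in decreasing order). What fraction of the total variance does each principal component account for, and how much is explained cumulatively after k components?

Step 1 — total variance = trace(Sigma) = Σ λ_i = 58 + 29 + 17 = 104.

Step 2 — fraction explained by component i = λ_i / Σ λ:
  PC1: 58/104 = 0.5577
  PC2: 29/104 = 0.2788
  PC3: 17/104 = 0.1635

Step 3 — cumulative fraction after k components = (λ_1 + ... + λ_k) / Σ λ:
  k = 1: 58/104 = 0.5577
  k = 2: (58 + 29)/104 = 87/104 = 0.8365
  k = 3: (58 + 29 + 17)/104 = 104/104 = 1

Summary (fraction, with percent):

explained: PC1 0.5577 (55.77%), PC2 0.2788 (27.88%), PC3 0.1635 (16.35%);  cumulative: 0.5577, 0.8365, 1


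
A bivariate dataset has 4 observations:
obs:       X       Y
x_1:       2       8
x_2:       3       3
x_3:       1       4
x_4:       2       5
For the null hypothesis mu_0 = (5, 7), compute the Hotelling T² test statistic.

Step 1 — sample mean vector:
  mean(X) = (2 + 3 + 1 + 2) / 4 = 8/4 = 2
  mean(Y) = (8 + 3 + 4 + 5) / 4 = 20/4 = 5
  x̄ = (2, 5),  deviation x̄ - mu_0 = (2, 5) - (5, 7) = (-3, -2).

Step 2 — sample covariance matrix, S[i,j] = (1/(n-1)) · Σ_k (x_{k,i} - mean_i) · (x_{k,j} - mean_j), divisor n-1 = 3:
  S[X,X] = ((0)·(0) + (1)·(1) + (-1)·(-1) + (0)·(0)) / 3 = 2/3 = 0.6667
  S[X,Y] = ((0)·(3) + (1)·(-2) + (-1)·(-1) + (0)·(0)) / 3 = -1/3 = -0.3333
  S[Y,Y] = ((3)·(3) + (-2)·(-2) + (-1)·(-1) + (0)·(0)) / 3 = 14/3 = 4.6667
  S = [[0.6667, -0.3333],
 [-0.3333, 4.6667]].

Step 3 — invert S. det(S) = 0.6667·4.6667 - (-0.3333)² = 3.
  S^{-1} = (1/det) · [[d, -b], [-b, a]] = [[1.5556, 0.1111],
 [0.1111, 0.2222]].

Step 4 — quadratic form (x̄ - mu_0)^T · S^{-1} · (x̄ - mu_0):
  S^{-1} · (x̄ - mu_0) = (-4.8889, -0.7778),
  (x̄ - mu_0)^T · [...] = (-3)·(-4.8889) + (-2)·(-0.7778) = 16.2222.

Step 5 — scale by n: T² = 4 · 16.2222 = 64.8889.

T² ≈ 64.8889


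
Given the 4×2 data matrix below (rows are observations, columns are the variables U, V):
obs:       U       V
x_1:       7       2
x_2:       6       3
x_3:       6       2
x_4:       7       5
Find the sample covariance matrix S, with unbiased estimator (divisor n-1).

Step 1 — column means:
  mean(U) = (7 + 6 + 6 + 7) / 4 = 26/4 = 6.5
  mean(V) = (2 + 3 + 2 + 5) / 4 = 12/4 = 3

Step 2 — sample covariance S[i,j] = (1/(n-1)) · Σ_k (x_{k,i} - mean_i) · (x_{k,j} - mean_j), with n-1 = 3.
  S[U,U] = ((0.5)·(0.5) + (-0.5)·(-0.5) + (-0.5)·(-0.5) + (0.5)·(0.5)) / 3 = 1/3 = 0.3333
  S[U,V] = ((0.5)·(-1) + (-0.5)·(0) + (-0.5)·(-1) + (0.5)·(2)) / 3 = 1/3 = 0.3333
  S[V,V] = ((-1)·(-1) + (0)·(0) + (-1)·(-1) + (2)·(2)) / 3 = 6/3 = 2

S is symmetric (S[j,i] = S[i,j]). Assembling:

S = [[0.3333, 0.3333],
 [0.3333, 2]]


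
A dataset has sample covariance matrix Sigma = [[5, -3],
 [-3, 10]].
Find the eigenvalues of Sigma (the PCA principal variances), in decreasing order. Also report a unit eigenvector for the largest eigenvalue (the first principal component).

Step 1 — characteristic polynomial of 2×2 Sigma:
  det(Sigma - λI) = λ² - trace · λ + det = 0.
  trace = 5 + 10 = 15, det = 5·10 - (-3)² = 41.
Step 2 — discriminant:
  Δ = trace² - 4·det = 225 - 164 = 61.
Step 3 — eigenvalues:
  λ = (trace ± √Δ)/2 = (15 ± 7.8102)/2,
  λ_1 = 11.4051,  λ_2 = 3.5949.

Step 4 — unit eigenvector for λ_1: solve (Sigma - λ_1 I)v = 0. First row:
  (5 - 11.4051)·v_x + (-3)·v_y = 0, i.e. (-6.4051)·v_x + (-3)·v_y = 0,
  so v ∝ (b, λ_1 - a) = (-3, 6.4051); multiply by -1 so the first entry is positive: u = (3, -6.4051).
  ||u|| = √((3)² + (-6.4051)²) = √(50.0256) ≈ 7.0729,
  v_1 = u/||u|| ≈ (0.4242, -0.9056) (||v_1|| = 1).

λ_1 = 11.4051,  λ_2 = 3.5949;  v_1 ≈ (0.4242, -0.9056)


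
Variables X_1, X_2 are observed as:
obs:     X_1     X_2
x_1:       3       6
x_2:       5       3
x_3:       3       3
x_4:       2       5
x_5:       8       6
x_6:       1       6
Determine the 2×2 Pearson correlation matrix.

Step 1 — column means:
  mean(X_1) = (3 + 5 + 3 + 2 + 8 + 1) / 6 = 22/6 = 3.6667
  mean(X_2) = (6 + 3 + 3 + 5 + 6 + 6) / 6 = 29/6 = 4.8333

Step 2 — sample variances and covariances s[i,j] = (1/(n-1)) · Σ_k (x_{k,i} - mean_i) · (x_{k,j} - mean_j), with n-1 = 5:
  s[X_1,X_1] = ((-0.6667)·(-0.6667) + (1.3333)·(1.3333) + (-0.6667)·(-0.6667) + (-1.6667)·(-1.6667) + (4.3333)·(4.3333) + (-2.6667)·(-2.6667)) / 5 = 31.3333/5 = 6.2667
  s[X_1,X_2] = ((-0.6667)·(1.1667) + (1.3333)·(-1.8333) + (-0.6667)·(-1.8333) + (-1.6667)·(0.1667) + (4.3333)·(1.1667) + (-2.6667)·(1.1667)) / 5 = -0.3333/5 = -0.0667
  s[X_2,X_2] = ((1.1667)·(1.1667) + (-1.8333)·(-1.8333) + (-1.8333)·(-1.8333) + (0.1667)·(0.1667) + (1.1667)·(1.1667) + (1.1667)·(1.1667)) / 5 = 10.8333/5 = 2.1667
  Sample standard deviations s_i = √(s[i,i]):
  s(X_1) = √(6.2667) = 2.5033
  s(X_2) = √(2.1667) = 1.472

Step 3 — r_{ij} = s_{ij} / (s_i · s_j):
  r[X_1,X_1] = 1 (diagonal).
  r[X_1,X_2] = -0.0667 / (2.5033 · 1.472) = -0.0667 / 3.6848 = -0.0181
  r[X_2,X_2] = 1 (diagonal).

R is symmetric with unit diagonal. Assembling:

R = [[1, -0.0181],
 [-0.0181, 1]]


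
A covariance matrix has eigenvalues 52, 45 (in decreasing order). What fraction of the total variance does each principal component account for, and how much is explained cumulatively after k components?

Step 1 — total variance = trace(Sigma) = Σ λ_i = 52 + 45 = 97.

Step 2 — fraction explained by component i = λ_i / Σ λ:
  PC1: 52/97 = 0.5361
  PC2: 45/97 = 0.4639

Step 3 — cumulative fraction after k components = (λ_1 + ... + λ_k) / Σ λ:
  k = 1: 52/97 = 0.5361
  k = 2: (52 + 45)/97 = 97/97 = 1

Summary (fraction, with percent):

explained: PC1 0.5361 (53.61%), PC2 0.4639 (46.39%);  cumulative: 0.5361, 1


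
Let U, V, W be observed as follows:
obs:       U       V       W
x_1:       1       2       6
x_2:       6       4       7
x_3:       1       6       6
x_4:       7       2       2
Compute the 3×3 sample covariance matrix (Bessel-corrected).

Step 1 — column means:
  mean(U) = (1 + 6 + 1 + 7) / 4 = 15/4 = 3.75
  mean(V) = (2 + 4 + 6 + 2) / 4 = 14/4 = 3.5
  mean(W) = (6 + 7 + 6 + 2) / 4 = 21/4 = 5.25

Step 2 — sample covariance S[i,j] = (1/(n-1)) · Σ_k (x_{k,i} - mean_i) · (x_{k,j} - mean_j), with n-1 = 3.
  S[U,U] = ((-2.75)·(-2.75) + (2.25)·(2.25) + (-2.75)·(-2.75) + (3.25)·(3.25)) / 3 = 30.75/3 = 10.25
  S[U,V] = ((-2.75)·(-1.5) + (2.25)·(0.5) + (-2.75)·(2.5) + (3.25)·(-1.5)) / 3 = -6.5/3 = -2.1667
  S[U,W] = ((-2.75)·(0.75) + (2.25)·(1.75) + (-2.75)·(0.75) + (3.25)·(-3.25)) / 3 = -10.75/3 = -3.5833
  S[V,V] = ((-1.5)·(-1.5) + (0.5)·(0.5) + (2.5)·(2.5) + (-1.5)·(-1.5)) / 3 = 11/3 = 3.6667
  S[V,W] = ((-1.5)·(0.75) + (0.5)·(1.75) + (2.5)·(0.75) + (-1.5)·(-3.25)) / 3 = 6.5/3 = 2.1667
  S[W,W] = ((0.75)·(0.75) + (1.75)·(1.75) + (0.75)·(0.75) + (-3.25)·(-3.25)) / 3 = 14.75/3 = 4.9167

S is symmetric (S[j,i] = S[i,j]). Assembling:

S = [[10.25, -2.1667, -3.5833],
 [-2.1667, 3.6667, 2.1667],
 [-3.5833, 2.1667, 4.9167]]


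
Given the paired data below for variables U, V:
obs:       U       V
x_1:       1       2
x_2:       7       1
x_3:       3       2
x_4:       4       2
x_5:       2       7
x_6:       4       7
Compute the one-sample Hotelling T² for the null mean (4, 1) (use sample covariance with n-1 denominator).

Step 1 — sample mean vector:
  mean(U) = (1 + 7 + 3 + 4 + 2 + 4) / 6 = 21/6 = 3.5
  mean(V) = (2 + 1 + 2 + 2 + 7 + 7) / 6 = 21/6 = 3.5
  x̄ = (3.5, 3.5),  deviation x̄ - mu_0 = (3.5, 3.5) - (4, 1) = (-0.5, 2.5).

Step 2 — sample covariance matrix, S[i,j] = (1/(n-1)) · Σ_k (x_{k,i} - mean_i) · (x_{k,j} - mean_j), divisor n-1 = 5:
  S[U,U] = ((-2.5)·(-2.5) + (3.5)·(3.5) + (-0.5)·(-0.5) + (0.5)·(0.5) + (-1.5)·(-1.5) + (0.5)·(0.5)) / 5 = 21.5/5 = 4.3
  S[U,V] = ((-2.5)·(-1.5) + (3.5)·(-2.5) + (-0.5)·(-1.5) + (0.5)·(-1.5) + (-1.5)·(3.5) + (0.5)·(3.5)) / 5 = -8.5/5 = -1.7
  S[V,V] = ((-1.5)·(-1.5) + (-2.5)·(-2.5) + (-1.5)·(-1.5) + (-1.5)·(-1.5) + (3.5)·(3.5) + (3.5)·(3.5)) / 5 = 37.5/5 = 7.5
  S = [[4.3, -1.7],
 [-1.7, 7.5]].

Step 3 — invert S. det(S) = 4.3·7.5 - (-1.7)² = 29.36.
  S^{-1} = (1/det) · [[d, -b], [-b, a]] = [[0.2554, 0.0579],
 [0.0579, 0.1465]].

Step 4 — quadratic form (x̄ - mu_0)^T · S^{-1} · (x̄ - mu_0):
  S^{-1} · (x̄ - mu_0) = (0.017, 0.3372),
  (x̄ - mu_0)^T · [...] = (-0.5)·(0.017) + (2.5)·(0.3372) = 0.8345.

Step 5 — scale by n: T² = 6 · 0.8345 = 5.0068.

T² ≈ 5.0068


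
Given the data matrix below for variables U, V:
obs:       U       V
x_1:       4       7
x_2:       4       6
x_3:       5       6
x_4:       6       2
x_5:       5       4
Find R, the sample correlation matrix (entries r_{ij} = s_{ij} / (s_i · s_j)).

Step 1 — column means:
  mean(U) = (4 + 4 + 5 + 6 + 5) / 5 = 24/5 = 4.8
  mean(V) = (7 + 6 + 6 + 2 + 4) / 5 = 25/5 = 5

Step 2 — sample variances and covariances s[i,j] = (1/(n-1)) · Σ_k (x_{k,i} - mean_i) · (x_{k,j} - mean_j), with n-1 = 4:
  s[U,U] = ((-0.8)·(-0.8) + (-0.8)·(-0.8) + (0.2)·(0.2) + (1.2)·(1.2) + (0.2)·(0.2)) / 4 = 2.8/4 = 0.7
  s[U,V] = ((-0.8)·(2) + (-0.8)·(1) + (0.2)·(1) + (1.2)·(-3) + (0.2)·(-1)) / 4 = -6/4 = -1.5
  s[V,V] = ((2)·(2) + (1)·(1) + (1)·(1) + (-3)·(-3) + (-1)·(-1)) / 4 = 16/4 = 4
  Sample standard deviations s_i = √(s[i,i]):
  s(U) = √(0.7) = 0.8367
  s(V) = √(4) = 2

Step 3 — r_{ij} = s_{ij} / (s_i · s_j):
  r[U,U] = 1 (diagonal).
  r[U,V] = -1.5 / (0.8367 · 2) = -1.5 / 1.6733 = -0.8964
  r[V,V] = 1 (diagonal).

R is symmetric with unit diagonal. Assembling:

R = [[1, -0.8964],
 [-0.8964, 1]]


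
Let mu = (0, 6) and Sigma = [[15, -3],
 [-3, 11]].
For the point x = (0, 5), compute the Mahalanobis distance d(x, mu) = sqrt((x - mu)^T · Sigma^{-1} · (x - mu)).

Step 1 — centre the observation: (x - mu) = (0, -1).

Step 2 — invert Sigma. det(Sigma) = 15·11 - (-3)² = 156.
  Sigma^{-1} = (1/det) · [[d, -b], [-b, a]] = [[0.0705, 0.0192],
 [0.0192, 0.0962]].

Step 3 — form the quadratic (x - mu)^T · Sigma^{-1} · (x - mu):
  Sigma^{-1} · (x - mu) = (-0.0192, -0.0962).
  (x - mu)^T · [Sigma^{-1} · (x - mu)] = (0)·(-0.0192) + (-1)·(-0.0962) = 0.0962.

Step 4 — take square root: d = √(0.0962) ≈ 0.3101.

d(x, mu) = √(0.0962) ≈ 0.3101


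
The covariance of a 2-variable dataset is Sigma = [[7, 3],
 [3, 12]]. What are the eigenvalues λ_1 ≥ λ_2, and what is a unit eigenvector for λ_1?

Step 1 — characteristic polynomial of 2×2 Sigma:
  det(Sigma - λI) = λ² - trace · λ + det = 0.
  trace = 7 + 12 = 19, det = 7·12 - (3)² = 75.
Step 2 — discriminant:
  Δ = trace² - 4·det = 361 - 300 = 61.
Step 3 — eigenvalues:
  λ = (trace ± √Δ)/2 = (19 ± 7.8102)/2,
  λ_1 = 13.4051,  λ_2 = 5.5949.

Step 4 — unit eigenvector for λ_1: solve (Sigma - λ_1 I)v = 0. First row:
  (7 - 13.4051)·v_x + (3)·v_y = 0, i.e. (-6.4051)·v_x + (3)·v_y = 0,
  so v ∝ (b, λ_1 - a) = (3, 6.4051) = u.
  ||u|| = √((3)² + (6.4051)²) = √(50.0256) ≈ 7.0729,
  v_1 = u/||u|| ≈ (0.4242, 0.9056) (||v_1|| = 1).

λ_1 = 13.4051,  λ_2 = 5.5949;  v_1 ≈ (0.4242, 0.9056)


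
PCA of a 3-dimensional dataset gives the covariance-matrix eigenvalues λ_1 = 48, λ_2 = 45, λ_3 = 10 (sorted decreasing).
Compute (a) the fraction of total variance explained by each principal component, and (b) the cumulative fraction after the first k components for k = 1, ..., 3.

Step 1 — total variance = trace(Sigma) = Σ λ_i = 48 + 45 + 10 = 103.

Step 2 — fraction explained by component i = λ_i / Σ λ:
  PC1: 48/103 = 0.466
  PC2: 45/103 = 0.4369
  PC3: 10/103 = 0.0971

Step 3 — cumulative fraction after k components = (λ_1 + ... + λ_k) / Σ λ:
  k = 1: 48/103 = 0.466
  k = 2: (48 + 45)/103 = 93/103 = 0.9029
  k = 3: (48 + 45 + 10)/103 = 103/103 = 1

Summary (fraction, with percent):

explained: PC1 0.466 (46.6%), PC2 0.4369 (43.69%), PC3 0.0971 (9.71%);  cumulative: 0.466, 0.9029, 1


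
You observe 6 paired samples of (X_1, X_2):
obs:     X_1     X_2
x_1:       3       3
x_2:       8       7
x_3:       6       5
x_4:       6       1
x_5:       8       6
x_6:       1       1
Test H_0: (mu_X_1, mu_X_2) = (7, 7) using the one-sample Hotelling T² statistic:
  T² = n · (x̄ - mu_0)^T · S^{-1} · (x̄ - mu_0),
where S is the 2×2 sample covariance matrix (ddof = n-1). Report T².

Step 1 — sample mean vector:
  mean(X_1) = (3 + 8 + 6 + 6 + 8 + 1) / 6 = 32/6 = 5.3333
  mean(X_2) = (3 + 7 + 5 + 1 + 6 + 1) / 6 = 23/6 = 3.8333
  x̄ = (5.3333, 3.8333),  deviation x̄ - mu_0 = (5.3333, 3.8333) - (7, 7) = (-1.6667, -3.1667).

Step 2 — sample covariance matrix, S[i,j] = (1/(n-1)) · Σ_k (x_{k,i} - mean_i) · (x_{k,j} - mean_j), divisor n-1 = 5:
  S[X_1,X_1] = ((-2.3333)·(-2.3333) + (2.6667)·(2.6667) + (0.6667)·(0.6667) + (0.6667)·(0.6667) + (2.6667)·(2.6667) + (-4.3333)·(-4.3333)) / 5 = 39.3333/5 = 7.8667
  S[X_1,X_2] = ((-2.3333)·(-0.8333) + (2.6667)·(3.1667) + (0.6667)·(1.1667) + (0.6667)·(-2.8333) + (2.6667)·(2.1667) + (-4.3333)·(-2.8333)) / 5 = 27.3333/5 = 5.4667
  S[X_2,X_2] = ((-0.8333)·(-0.8333) + (3.1667)·(3.1667) + (1.1667)·(1.1667) + (-2.8333)·(-2.8333) + (2.1667)·(2.1667) + (-2.8333)·(-2.8333)) / 5 = 32.8333/5 = 6.5667
  S = [[7.8667, 5.4667],
 [5.4667, 6.5667]].

Step 3 — invert S. det(S) = 7.8667·6.5667 - (5.4667)² = 21.7733.
  S^{-1} = (1/det) · [[d, -b], [-b, a]] = [[0.3016, -0.2511],
 [-0.2511, 0.3613]].

Step 4 — quadratic form (x̄ - mu_0)^T · S^{-1} · (x̄ - mu_0):
  S^{-1} · (x̄ - mu_0) = (0.2924, -0.7257),
  (x̄ - mu_0)^T · [...] = (-1.6667)·(0.2924) + (-3.1667)·(-0.7257) = 1.8106.

Step 5 — scale by n: T² = 6 · 1.8106 = 10.8634.

T² ≈ 10.8634


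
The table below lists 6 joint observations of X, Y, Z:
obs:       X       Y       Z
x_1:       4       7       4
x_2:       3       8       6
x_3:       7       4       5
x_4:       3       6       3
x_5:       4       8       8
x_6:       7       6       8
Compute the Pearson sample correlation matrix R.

Step 1 — column means:
  mean(X) = (4 + 3 + 7 + 3 + 4 + 7) / 6 = 28/6 = 4.6667
  mean(Y) = (7 + 8 + 4 + 6 + 8 + 6) / 6 = 39/6 = 6.5
  mean(Z) = (4 + 6 + 5 + 3 + 8 + 8) / 6 = 34/6 = 5.6667

Step 2 — sample variances and covariances s[i,j] = (1/(n-1)) · Σ_k (x_{k,i} - mean_i) · (x_{k,j} - mean_j), with n-1 = 5:
  s[X,X] = ((-0.6667)·(-0.6667) + (-1.6667)·(-1.6667) + (2.3333)·(2.3333) + (-1.6667)·(-1.6667) + (-0.6667)·(-0.6667) + (2.3333)·(2.3333)) / 5 = 17.3333/5 = 3.4667
  s[X,Y] = ((-0.6667)·(0.5) + (-1.6667)·(1.5) + (2.3333)·(-2.5) + (-1.6667)·(-0.5) + (-0.6667)·(1.5) + (2.3333)·(-0.5)) / 5 = -10/5 = -2
  s[X,Z] = ((-0.6667)·(-1.6667) + (-1.6667)·(0.3333) + (2.3333)·(-0.6667) + (-1.6667)·(-2.6667) + (-0.6667)·(2.3333) + (2.3333)·(2.3333)) / 5 = 7.3333/5 = 1.4667
  s[Y,Y] = ((0.5)·(0.5) + (1.5)·(1.5) + (-2.5)·(-2.5) + (-0.5)·(-0.5) + (1.5)·(1.5) + (-0.5)·(-0.5)) / 5 = 11.5/5 = 2.3
  s[Y,Z] = ((0.5)·(-1.6667) + (1.5)·(0.3333) + (-2.5)·(-0.6667) + (-0.5)·(-2.6667) + (1.5)·(2.3333) + (-0.5)·(2.3333)) / 5 = 5/5 = 1
  s[Z,Z] = ((-1.6667)·(-1.6667) + (0.3333)·(0.3333) + (-0.6667)·(-0.6667) + (-2.6667)·(-2.6667) + (2.3333)·(2.3333) + (2.3333)·(2.3333)) / 5 = 21.3333/5 = 4.2667
  Sample standard deviations s_i = √(s[i,i]):
  s(X) = √(3.4667) = 1.8619
  s(Y) = √(2.3) = 1.5166
  s(Z) = √(4.2667) = 2.0656

Step 3 — r_{ij} = s_{ij} / (s_i · s_j):
  r[X,X] = 1 (diagonal).
  r[X,Y] = -2 / (1.8619 · 1.5166) = -2 / 2.8237 = -0.7083
  r[X,Z] = 1.4667 / (1.8619 · 2.0656) = 1.4667 / 3.8459 = 0.3814
  r[Y,Y] = 1 (diagonal).
  r[Y,Z] = 1 / (1.5166 · 2.0656) = 1 / 3.1326 = 0.3192
  r[Z,Z] = 1 (diagonal).

R is symmetric with unit diagonal. Assembling:

R = [[1, -0.7083, 0.3814],
 [-0.7083, 1, 0.3192],
 [0.3814, 0.3192, 1]]


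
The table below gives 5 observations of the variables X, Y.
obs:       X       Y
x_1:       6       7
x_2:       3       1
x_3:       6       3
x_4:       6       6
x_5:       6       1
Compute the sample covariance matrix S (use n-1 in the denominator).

Step 1 — column means:
  mean(X) = (6 + 3 + 6 + 6 + 6) / 5 = 27/5 = 5.4
  mean(Y) = (7 + 1 + 3 + 6 + 1) / 5 = 18/5 = 3.6

Step 2 — sample covariance S[i,j] = (1/(n-1)) · Σ_k (x_{k,i} - mean_i) · (x_{k,j} - mean_j), with n-1 = 4.
  S[X,X] = ((0.6)·(0.6) + (-2.4)·(-2.4) + (0.6)·(0.6) + (0.6)·(0.6) + (0.6)·(0.6)) / 4 = 7.2/4 = 1.8
  S[X,Y] = ((0.6)·(3.4) + (-2.4)·(-2.6) + (0.6)·(-0.6) + (0.6)·(2.4) + (0.6)·(-2.6)) / 4 = 7.8/4 = 1.95
  S[Y,Y] = ((3.4)·(3.4) + (-2.6)·(-2.6) + (-0.6)·(-0.6) + (2.4)·(2.4) + (-2.6)·(-2.6)) / 4 = 31.2/4 = 7.8

S is symmetric (S[j,i] = S[i,j]). Assembling:

S = [[1.8, 1.95],
 [1.95, 7.8]]


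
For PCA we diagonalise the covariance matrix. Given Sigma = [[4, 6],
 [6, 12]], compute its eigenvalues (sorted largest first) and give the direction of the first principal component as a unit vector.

Step 1 — characteristic polynomial of 2×2 Sigma:
  det(Sigma - λI) = λ² - trace · λ + det = 0.
  trace = 4 + 12 = 16, det = 4·12 - (6)² = 12.
Step 2 — discriminant:
  Δ = trace² - 4·det = 256 - 48 = 208.
Step 3 — eigenvalues:
  λ = (trace ± √Δ)/2 = (16 ± 14.4222)/2,
  λ_1 = 15.2111,  λ_2 = 0.7889.

Step 4 — unit eigenvector for λ_1: solve (Sigma - λ_1 I)v = 0. First row:
  (4 - 15.2111)·v_x + (6)·v_y = 0, i.e. (-11.2111)·v_x + (6)·v_y = 0,
  so v ∝ (b, λ_1 - a) = (6, 11.2111) = u.
  ||u|| = √((6)² + (11.2111)²) = √(161.6888) ≈ 12.7157,
  v_1 = u/||u|| ≈ (0.4719, 0.8817) (||v_1|| = 1).

λ_1 = 15.2111,  λ_2 = 0.7889;  v_1 ≈ (0.4719, 0.8817)


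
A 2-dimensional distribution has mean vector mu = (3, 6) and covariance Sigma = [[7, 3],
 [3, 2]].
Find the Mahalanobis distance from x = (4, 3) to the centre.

Step 1 — centre the observation: (x - mu) = (1, -3).

Step 2 — invert Sigma. det(Sigma) = 7·2 - (3)² = 5.
  Sigma^{-1} = (1/det) · [[d, -b], [-b, a]] = [[0.4, -0.6],
 [-0.6, 1.4]].

Step 3 — form the quadratic (x - mu)^T · Sigma^{-1} · (x - mu):
  Sigma^{-1} · (x - mu) = (2.2, -4.8).
  (x - mu)^T · [Sigma^{-1} · (x - mu)] = (1)·(2.2) + (-3)·(-4.8) = 16.6.

Step 4 — take square root: d = √(16.6) ≈ 4.0743.

d(x, mu) = √(16.6) ≈ 4.0743


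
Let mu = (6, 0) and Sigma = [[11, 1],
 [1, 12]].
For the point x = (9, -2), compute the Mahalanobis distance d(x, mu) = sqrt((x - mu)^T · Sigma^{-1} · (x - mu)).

Step 1 — centre the observation: (x - mu) = (3, -2).

Step 2 — invert Sigma. det(Sigma) = 11·12 - (1)² = 131.
  Sigma^{-1} = (1/det) · [[d, -b], [-b, a]] = [[0.0916, -0.0076],
 [-0.0076, 0.084]].

Step 3 — form the quadratic (x - mu)^T · Sigma^{-1} · (x - mu):
  Sigma^{-1} · (x - mu) = (0.2901, -0.1908).
  (x - mu)^T · [Sigma^{-1} · (x - mu)] = (3)·(0.2901) + (-2)·(-0.1908) = 1.2519.

Step 4 — take square root: d = √(1.2519) ≈ 1.1189.

d(x, mu) = √(1.2519) ≈ 1.1189


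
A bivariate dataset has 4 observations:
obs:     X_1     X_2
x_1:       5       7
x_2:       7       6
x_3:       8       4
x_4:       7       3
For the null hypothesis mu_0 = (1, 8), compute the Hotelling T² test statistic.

Step 1 — sample mean vector:
  mean(X_1) = (5 + 7 + 8 + 7) / 4 = 27/4 = 6.75
  mean(X_2) = (7 + 6 + 4 + 3) / 4 = 20/4 = 5
  x̄ = (6.75, 5),  deviation x̄ - mu_0 = (6.75, 5) - (1, 8) = (5.75, -3).

Step 2 — sample covariance matrix, S[i,j] = (1/(n-1)) · Σ_k (x_{k,i} - mean_i) · (x_{k,j} - mean_j), divisor n-1 = 3:
  S[X_1,X_1] = ((-1.75)·(-1.75) + (0.25)·(0.25) + (1.25)·(1.25) + (0.25)·(0.25)) / 3 = 4.75/3 = 1.5833
  S[X_1,X_2] = ((-1.75)·(2) + (0.25)·(1) + (1.25)·(-1) + (0.25)·(-2)) / 3 = -5/3 = -1.6667
  S[X_2,X_2] = ((2)·(2) + (1)·(1) + (-1)·(-1) + (-2)·(-2)) / 3 = 10/3 = 3.3333
  S = [[1.5833, -1.6667],
 [-1.6667, 3.3333]].

Step 3 — invert S. det(S) = 1.5833·3.3333 - (-1.6667)² = 2.5.
  S^{-1} = (1/det) · [[d, -b], [-b, a]] = [[1.3333, 0.6667],
 [0.6667, 0.6333]].

Step 4 — quadratic form (x̄ - mu_0)^T · S^{-1} · (x̄ - mu_0):
  S^{-1} · (x̄ - mu_0) = (5.6667, 1.9333),
  (x̄ - mu_0)^T · [...] = (5.75)·(5.6667) + (-3)·(1.9333) = 26.7833.

Step 5 — scale by n: T² = 4 · 26.7833 = 107.1333.

T² ≈ 107.1333


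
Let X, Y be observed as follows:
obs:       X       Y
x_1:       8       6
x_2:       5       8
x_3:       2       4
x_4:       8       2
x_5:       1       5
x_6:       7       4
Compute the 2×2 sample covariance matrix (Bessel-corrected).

Step 1 — column means:
  mean(X) = (8 + 5 + 2 + 8 + 1 + 7) / 6 = 31/6 = 5.1667
  mean(Y) = (6 + 8 + 4 + 2 + 5 + 4) / 6 = 29/6 = 4.8333

Step 2 — sample covariance S[i,j] = (1/(n-1)) · Σ_k (x_{k,i} - mean_i) · (x_{k,j} - mean_j), with n-1 = 5.
  S[X,X] = ((2.8333)·(2.8333) + (-0.1667)·(-0.1667) + (-3.1667)·(-3.1667) + (2.8333)·(2.8333) + (-4.1667)·(-4.1667) + (1.8333)·(1.8333)) / 5 = 46.8333/5 = 9.3667
  S[X,Y] = ((2.8333)·(1.1667) + (-0.1667)·(3.1667) + (-3.1667)·(-0.8333) + (2.8333)·(-2.8333) + (-4.1667)·(0.1667) + (1.8333)·(-0.8333)) / 5 = -4.8333/5 = -0.9667
  S[Y,Y] = ((1.1667)·(1.1667) + (3.1667)·(3.1667) + (-0.8333)·(-0.8333) + (-2.8333)·(-2.8333) + (0.1667)·(0.1667) + (-0.8333)·(-0.8333)) / 5 = 20.8333/5 = 4.1667

S is symmetric (S[j,i] = S[i,j]). Assembling:

S = [[9.3667, -0.9667],
 [-0.9667, 4.1667]]


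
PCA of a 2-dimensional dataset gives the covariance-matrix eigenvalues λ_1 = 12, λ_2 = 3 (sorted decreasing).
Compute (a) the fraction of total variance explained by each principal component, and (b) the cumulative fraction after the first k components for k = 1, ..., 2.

Step 1 — total variance = trace(Sigma) = Σ λ_i = 12 + 3 = 15.

Step 2 — fraction explained by component i = λ_i / Σ λ:
  PC1: 12/15 = 0.8
  PC2: 3/15 = 0.2

Step 3 — cumulative fraction after k components = (λ_1 + ... + λ_k) / Σ λ:
  k = 1: 12/15 = 0.8
  k = 2: (12 + 3)/15 = 15/15 = 1

Summary (fraction, with percent):

explained: PC1 0.8 (80%), PC2 0.2 (20%);  cumulative: 0.8, 1
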